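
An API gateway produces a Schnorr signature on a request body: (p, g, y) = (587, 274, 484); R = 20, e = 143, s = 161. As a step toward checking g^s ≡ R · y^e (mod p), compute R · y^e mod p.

484^2 = 234256 ≡ 43
484^4 ≡ 43^2 = 1849 ≡ 88
484^8 ≡ 88^2 = 7744 ≡ 113
484^16 ≡ 113^2 = 12769 ≡ 442
484^32 ≡ 442^2 = 195364 ≡ 480
484^64 ≡ 480^2 = 230400 ≡ 296
484^128 ≡ 296^2 = 87616 ≡ 153
143 = 128 + 8 + 4 + 2 + 1, so 484^143 ≡ 153·113·88·43·484 ≡ 147 (mod 587)
R · y^e ≡ 20·147 = 2940 ≡ 5 (mod 587)

5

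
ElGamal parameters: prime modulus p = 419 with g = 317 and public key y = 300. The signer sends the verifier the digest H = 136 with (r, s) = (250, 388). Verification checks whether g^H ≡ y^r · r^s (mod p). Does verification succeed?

Left side g^H mod p:
317^2 = 100489 ≡ 348
317^4 ≡ 348^2 = 121104 ≡ 13
317^8 ≡ 13^2 = 169
317^16 ≡ 169^2 = 28561 ≡ 69
317^32 ≡ 69^2 = 4761 ≡ 152
317^64 ≡ 152^2 = 23104 ≡ 59
317^128 ≡ 59^2 = 3481 ≡ 129
136 = 128 + 8, so 317^136 ≡ 129·169 ≡ 13 (mod 419)
Right side y^r · r^s mod p:
300^2 = 90000 ≡ 334
300^4 ≡ 334^2 = 111556 ≡ 102
300^8 ≡ 102^2 = 10404 ≡ 348
300^16 ≡ 348^2 = 121104 ≡ 13
300^32 ≡ 13^2 = 169
300^64 ≡ 169^2 = 28561 ≡ 69
300^128 ≡ 69^2 = 4761 ≡ 152
250 = 128 + 64 + 32 + 16 + 8 + 2, so 300^250 ≡ 152·69·169·13·348·334 ≡ 348 (mod 419)
250^2 = 62500 ≡ 69
250^4 ≡ 69^2 = 4761 ≡ 152
250^8 ≡ 152^2 = 23104 ≡ 59
250^16 ≡ 59^2 = 3481 ≡ 129
250^32 ≡ 129^2 = 16641 ≡ 300
250^64 ≡ 300^2 = 90000 ≡ 334
250^128 ≡ 334^2 = 111556 ≡ 102
250^256 ≡ 102^2 = 10404 ≡ 348
388 = 256 + 128 + 4, so 250^388 ≡ 348·102·152 ≡ 348 (mod 419)
348·348 = 121104 ≡ 13 (mod 419)
13 ≡ 13 (mod 419), so the signature is genuine.

passes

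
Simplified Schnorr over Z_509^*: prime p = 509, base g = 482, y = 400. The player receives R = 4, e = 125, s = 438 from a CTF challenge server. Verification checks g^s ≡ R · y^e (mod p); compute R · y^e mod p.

275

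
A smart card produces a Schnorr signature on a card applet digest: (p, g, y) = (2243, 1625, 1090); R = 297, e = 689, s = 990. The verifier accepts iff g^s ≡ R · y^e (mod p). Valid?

no

g^s mod p:
1625^2 = 2640625 ≡ 614
1625^4 ≡ 614^2 = 376996 ≡ 172
1625^8 ≡ 172^2 = 29584 ≡ 425
1625^16 ≡ 425^2 = 180625 ≡ 1185
1625^32 ≡ 1185^2 = 1404225 ≡ 107
1625^64 ≡ 107^2 = 11449 ≡ 234
1625^128 ≡ 234^2 = 54756 ≡ 924
1625^256 ≡ 924^2 = 853776 ≡ 1436
1625^512 ≡ 1436^2 = 2062096 ≡ 779
990 = 512 + 256 + 128 + 64 + 16 + 8 + 4 + 2, so 1625^990 ≡ 779·1436·924·234·1185·425·172·614 ≡ 2238 (mod 2243)
R · y^e mod p:
1090^2 = 1188100 ≡ 1553
1090^4 ≡ 1553^2 = 2411809 ≡ 584
1090^8 ≡ 584^2 = 341056 ≡ 120
1090^16 ≡ 120^2 = 14400 ≡ 942
1090^32 ≡ 942^2 = 887364 ≡ 1379
1090^64 ≡ 1379^2 = 1901641 ≡ 1820
1090^128 ≡ 1820^2 = 3312400 ≡ 1732
1090^256 ≡ 1732^2 = 2999824 ≡ 933
1090^512 ≡ 933^2 = 870489 ≡ 205
689 = 512 + 128 + 32 + 16 + 1, so 1090^689 ≡ 205·1732·1379·942·1090 ≡ 1470 (mod 2243)
297·1470 = 436590 ≡ 1448 (mod 2243)
2238 ≠ 1448; the check fails.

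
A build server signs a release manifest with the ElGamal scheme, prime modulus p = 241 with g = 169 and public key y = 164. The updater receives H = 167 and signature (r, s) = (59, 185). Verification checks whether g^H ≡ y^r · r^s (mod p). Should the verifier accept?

Left side g^H mod p:
169^2 = 28561 ≡ 123
169^4 ≡ 123^2 = 15129 ≡ 187
169^8 ≡ 187^2 = 34969 ≡ 24
169^16 ≡ 24^2 = 576 ≡ 94
169^32 ≡ 94^2 = 8836 ≡ 160
169^64 ≡ 160^2 = 25600 ≡ 54
169^128 ≡ 54^2 = 2916 ≡ 24
167 = 128 + 32 + 4 + 2 + 1, so 169^167 ≡ 24·160·187·123·169 ≡ 166 (mod 241)
Right side y^r · r^s mod p:
164^2 = 26896 ≡ 145
164^4 ≡ 145^2 = 21025 ≡ 58
164^8 ≡ 58^2 = 3364 ≡ 231
164^16 ≡ 231^2 = 53361 ≡ 100
164^32 ≡ 100^2 = 10000 ≡ 119
59 = 32 + 16 + 8 + 2 + 1, so 164^59 ≡ 119·100·231·145·164 ≡ 72 (mod 241)
59^2 = 3481 ≡ 107
59^4 ≡ 107^2 = 11449 ≡ 122
59^8 ≡ 122^2 = 14884 ≡ 183
59^16 ≡ 183^2 = 33489 ≡ 231
59^32 ≡ 231^2 = 53361 ≡ 100
59^64 ≡ 100^2 = 10000 ≡ 119
59^128 ≡ 119^2 = 14161 ≡ 183
185 = 128 + 32 + 16 + 8 + 1, so 59^185 ≡ 183·100·231·183·59 ≡ 32 (mod 241)
72·32 = 2304 ≡ 135 (mod 241)
166 ≠ 135, so verification fails.

reject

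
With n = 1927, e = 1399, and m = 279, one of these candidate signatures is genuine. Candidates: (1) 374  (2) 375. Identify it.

1

Candidate 1: 374^2 = 139876 ≡ 1132; 374^4 ≡ 1132^2 = 1281424 ≡ 1896; 374^8 ≡ 1896^2 = 3594816 ≡ 961; 374^16 ≡ 961^2 = 923521 ≡ 488; 374^32 ≡ 488^2 = 238144 ≡ 1123; 374^64 ≡ 1123^2 = 1261129 ≡ 871; 374^128 ≡ 871^2 = 758641 ≡ 1330; 374^256 ≡ 1330^2 = 1768900 ≡ 1841; 374^512 ≡ 1841^2 = 3389281 ≡ 1615; 374^1024 ≡ 1615^2 = 2608225 ≡ 994; 1399 = 1024 + 256 + 64 + 32 + 16 + 4 + 2 + 1, so 374^1399 ≡ 994·1841·871·1123·488·1896·1132·374 ≡ 279 (mod 1927)
  → matches m = 279
Candidate 2: 375^2 = 140625 ≡ 1881; 375^4 ≡ 1881^2 = 3538161 ≡ 189; 375^8 ≡ 189^2 = 35721 ≡ 1035; 375^16 ≡ 1035^2 = 1071225 ≡ 1740; 375^32 ≡ 1740^2 = 3027600 ≡ 283; 375^64 ≡ 283^2 = 80089 ≡ 1082; 375^128 ≡ 1082^2 = 1170724 ≡ 1035; 375^256 ≡ 1035^2 = 1071225 ≡ 1740; 375^512 ≡ 1740^2 = 3027600 ≡ 283; 375^1024 ≡ 283^2 = 80089 ≡ 1082; 1399 = 1024 + 256 + 64 + 32 + 16 + 4 + 2 + 1, so 375^1399 ≡ 1082·1740·1082·283·1740·189·1881·375 ≡ 704 (mod 1927)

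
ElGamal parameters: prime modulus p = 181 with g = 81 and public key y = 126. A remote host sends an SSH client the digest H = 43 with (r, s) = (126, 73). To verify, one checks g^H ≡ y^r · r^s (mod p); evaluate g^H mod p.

Squares mod 181: 81^1≡81, 81^2≡45, 81^4≡34, 81^8≡70, 81^16≡13, 81^32≡169
43 = 32 + 8 + 2 + 1, so 81^43 ≡ 169·70·45·81 ≡ 177 (mod 181)

177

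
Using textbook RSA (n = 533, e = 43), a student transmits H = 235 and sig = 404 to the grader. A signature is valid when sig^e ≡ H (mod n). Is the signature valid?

valid

sig^2 ≡ 404^2 = 163216 ≡ 118
sig^4 ≡ 118^2 = 13924 ≡ 66
sig^8 ≡ 66^2 = 4356 ≡ 92
sig^16 ≡ 92^2 = 8464 ≡ 469
sig^32 ≡ 469^2 = 219961 ≡ 365
43 = 32 + 8 + 2 + 1, so sig^43 ≡ 365·92·118·404 ≡ 235 (mod 533)
Since 235 equals the digest 235, verification succeeds.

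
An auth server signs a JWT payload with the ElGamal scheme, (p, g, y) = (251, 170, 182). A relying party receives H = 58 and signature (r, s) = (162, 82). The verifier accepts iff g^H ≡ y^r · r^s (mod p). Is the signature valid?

Left side g^H mod p:
Squares mod 251: 170^1≡170, 170^2≡35, 170^4≡221, 170^8≡147, 170^16≡23, 170^32≡27
58 = 32 + 16 + 8 + 2, so 170^58 ≡ 27·23·147·35 ≡ 66 (mod 251)
Right side y^r · r^s mod p:
Squares mod 251: 182^1≡182, 182^2≡243, 182^4≡64, 182^8≡80, 182^16≡125, 182^32≡63, 182^64≡204, 182^128≡201
162 = 128 + 32 + 2, so 182^162 ≡ 201·63·243 ≡ 100 (mod 251)
Squares mod 251: 162^1≡162, 162^2≡140, 162^4≡22, 162^8≡233, 162^16≡73, 162^32≡58, 162^64≡101
82 = 64 + 16 + 2, so 162^82 ≡ 101·73·140 ≡ 108 (mod 251)
100·108 = 10800 ≡ 7 (mod 251)
66 ≠ 7, so verification fails.

invalid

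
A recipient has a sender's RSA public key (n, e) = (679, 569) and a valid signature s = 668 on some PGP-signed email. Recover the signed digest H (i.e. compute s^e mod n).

579

s^569 mod 679 = 579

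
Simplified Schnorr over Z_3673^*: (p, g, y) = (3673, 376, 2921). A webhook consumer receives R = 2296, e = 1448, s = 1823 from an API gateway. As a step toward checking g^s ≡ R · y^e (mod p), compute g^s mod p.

1902

Squares mod 3673: 376^1≡376, 376^2≡1802, 376^4≡272, 376^8≡524, 376^16≡2774, 376^32≡141, 376^64≡1516, 376^128≡2631, 376^256≡2229, 376^512≡2545, 376^1024≡1526
1823 = 1024 + 512 + 256 + 16 + 8 + 4 + 2 + 1, so 376^1823 ≡ 1526·2545·2229·2774·524·272·1802·376 ≡ 1902 (mod 3673)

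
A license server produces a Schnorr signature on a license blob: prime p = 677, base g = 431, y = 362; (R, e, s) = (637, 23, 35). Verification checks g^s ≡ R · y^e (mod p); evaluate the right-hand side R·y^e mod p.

362^2 = 131044 ≡ 383
362^4 ≡ 383^2 = 146689 ≡ 457
362^8 ≡ 457^2 = 208849 ≡ 333
362^16 ≡ 333^2 = 110889 ≡ 538
23 = 16 + 4 + 2 + 1, so 362^23 ≡ 538·457·383·362 ≡ 263 (mod 677)
R · y^e ≡ 637·263 = 167531 ≡ 312 (mod 677)

312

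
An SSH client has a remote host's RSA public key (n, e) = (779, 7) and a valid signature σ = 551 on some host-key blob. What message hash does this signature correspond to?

570

Squares mod 779: σ^1≡551, σ^2≡570, σ^4≡57
7 = 4 + 2 + 1, so σ^7 ≡ 57·570·551 ≡ 570 (mod 779)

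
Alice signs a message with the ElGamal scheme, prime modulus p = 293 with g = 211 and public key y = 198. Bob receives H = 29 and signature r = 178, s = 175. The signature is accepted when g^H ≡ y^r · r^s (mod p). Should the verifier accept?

Left side g^H mod p:
211^2 = 44521 ≡ 278
211^4 ≡ 278^2 = 77284 ≡ 225
211^8 ≡ 225^2 = 50625 ≡ 229
211^16 ≡ 229^2 = 52441 ≡ 287
29 = 16 + 8 + 4 + 1, so 211^29 ≡ 287·229·225·211 ≡ 233 (mod 293)
Right side y^r · r^s mod p:
198^2 = 39204 ≡ 235
198^4 ≡ 235^2 = 55225 ≡ 141
198^8 ≡ 141^2 = 19881 ≡ 250
198^16 ≡ 250^2 = 62500 ≡ 91
198^32 ≡ 91^2 = 8281 ≡ 77
198^64 ≡ 77^2 = 5929 ≡ 69
198^128 ≡ 69^2 = 4761 ≡ 73
178 = 128 + 32 + 16 + 2, so 198^178 ≡ 73·77·91·235 ≡ 77 (mod 293)
178^2 = 31684 ≡ 40
178^4 ≡ 40^2 = 1600 ≡ 135
178^8 ≡ 135^2 = 18225 ≡ 59
178^16 ≡ 59^2 = 3481 ≡ 258
178^32 ≡ 258^2 = 66564 ≡ 53
178^64 ≡ 53^2 = 2809 ≡ 172
178^128 ≡ 172^2 = 29584 ≡ 284
175 = 128 + 32 + 8 + 4 + 2 + 1, so 178^175 ≡ 284·53·59·135·40·178 ≡ 237 (mod 293)
77·237 = 18249 ≡ 83 (mod 293)
233 ≠ 83, so verification fails.

reject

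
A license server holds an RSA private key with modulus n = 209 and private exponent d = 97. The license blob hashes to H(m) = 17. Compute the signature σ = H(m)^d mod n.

Squares mod 209: (H(m))^1≡17, (H(m))^2≡80, (H(m))^4≡130, (H(m))^8≡180, (H(m))^16≡5, (H(m))^32≡25, (H(m))^64≡207
97 = 64 + 32 + 1, so (H(m))^97 ≡ 207·25·17 ≡ 195 (mod 209)

195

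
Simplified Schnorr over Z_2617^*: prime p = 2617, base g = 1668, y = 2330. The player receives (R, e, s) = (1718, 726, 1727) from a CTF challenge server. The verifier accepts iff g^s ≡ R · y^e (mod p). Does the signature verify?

g^s mod p:
1668^2 = 2782224 ≡ 353
1668^4 ≡ 353^2 = 124609 ≡ 1610
1668^8 ≡ 1610^2 = 2592100 ≡ 1270
1668^16 ≡ 1270^2 = 1612900 ≡ 828
1668^32 ≡ 828^2 = 685584 ≡ 2547
1668^64 ≡ 2547^2 = 6487209 ≡ 2283
1668^128 ≡ 2283^2 = 5212089 ≡ 1642
1668^256 ≡ 1642^2 = 2696164 ≡ 654
1668^512 ≡ 654^2 = 427716 ≡ 1145
1668^1024 ≡ 1145^2 = 1311025 ≡ 2525
1727 = 1024 + 512 + 128 + 32 + 16 + 8 + 4 + 2 + 1, so 1668^1727 ≡ 2525·1145·1642·2547·828·1270·1610·353·1668 ≡ 1525 (mod 2617)
R · y^e mod p:
2330^2 = 5428900 ≡ 1242
2330^4 ≡ 1242^2 = 1542564 ≡ 1151
2330^8 ≡ 1151^2 = 1324801 ≡ 599
2330^16 ≡ 599^2 = 358801 ≡ 272
2330^32 ≡ 272^2 = 73984 ≡ 708
2330^64 ≡ 708^2 = 501264 ≡ 1417
2330^128 ≡ 1417^2 = 2007889 ≡ 650
2330^256 ≡ 650^2 = 422500 ≡ 1163
2330^512 ≡ 1163^2 = 1352569 ≡ 2197
726 = 512 + 128 + 64 + 16 + 4 + 2, so 2330^726 ≡ 2197·650·1417·272·1151·1242 ≡ 1742 (mod 2617)
1718·1742 = 2992756 ≡ 1525 (mod 2617)
1525 ≡ 1525 (mod 2617); signature holds.

verifies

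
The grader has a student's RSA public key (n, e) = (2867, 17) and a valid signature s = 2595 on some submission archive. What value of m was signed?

2402

s^2 ≡ 2595^2 = 6734025 ≡ 2309
s^4 ≡ 2309^2 = 5331481 ≡ 1728
s^8 ≡ 1728^2 = 2985984 ≡ 1437
s^16 ≡ 1437^2 = 2064969 ≡ 729
17 = 16 + 1, so s^17 ≡ 729·2595 ≡ 2402 (mod 2867)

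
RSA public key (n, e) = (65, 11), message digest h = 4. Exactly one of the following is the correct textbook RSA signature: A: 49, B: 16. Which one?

Candidate A: Squares mod 65: 49^1≡49, 49^2≡61, 49^4≡16, 49^8≡61; 11 = 8 + 2 + 1, so 49^11 ≡ 61·61·49 ≡ 4 (mod 65)
  → matches h = 4
Candidate B: Squares mod 65: 16^1≡16, 16^2≡61, 16^4≡16, 16^8≡61; 11 = 8 + 2 + 1, so 16^11 ≡ 61·61·16 ≡ 61 (mod 65)

A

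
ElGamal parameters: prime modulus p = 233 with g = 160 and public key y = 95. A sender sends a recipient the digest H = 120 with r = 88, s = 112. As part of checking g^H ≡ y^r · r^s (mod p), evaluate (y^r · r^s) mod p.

95^2 = 9025 ≡ 171
95^4 ≡ 171^2 = 29241 ≡ 116
95^8 ≡ 116^2 = 13456 ≡ 175
95^16 ≡ 175^2 = 30625 ≡ 102
95^32 ≡ 102^2 = 10404 ≡ 152
95^64 ≡ 152^2 = 23104 ≡ 37
88 = 64 + 16 + 8, so 95^88 ≡ 37·102·175 ≡ 128 (mod 233)
88^2 = 7744 ≡ 55
88^4 ≡ 55^2 = 3025 ≡ 229
88^8 ≡ 229^2 = 52441 ≡ 16
88^16 ≡ 16^2 = 256 ≡ 23
88^32 ≡ 23^2 = 529 ≡ 63
88^64 ≡ 63^2 = 3969 ≡ 8
112 = 64 + 32 + 16, so 88^112 ≡ 8·63·23 ≡ 175 (mod 233)
y^r · r^s ≡ 128·175 = 22400 ≡ 32 (mod 233)

32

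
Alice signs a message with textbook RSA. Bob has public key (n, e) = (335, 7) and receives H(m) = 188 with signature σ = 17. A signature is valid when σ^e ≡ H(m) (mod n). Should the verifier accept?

Squares mod 335: σ^1≡17, σ^2≡289, σ^4≡106
7 = 4 + 2 + 1, so σ^7 ≡ 106·289·17 ≡ 188 (mod 335)
188 = H(m), so the signature checks out.

accept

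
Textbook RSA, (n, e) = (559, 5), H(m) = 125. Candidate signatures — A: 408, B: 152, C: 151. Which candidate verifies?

C

Candidate A: Squares mod 559: 408^1≡408, 408^2≡441, 408^4≡508; 5 = 4 + 1, so 408^5 ≡ 508·408 ≡ 434 (mod 559)
Candidate B: Squares mod 559: 152^1≡152, 152^2≡185, 152^4≡126; 5 = 4 + 1, so 152^5 ≡ 126·152 ≡ 146 (mod 559)
Candidate C: Squares mod 559: 151^1≡151, 151^2≡441, 151^4≡508; 5 = 4 + 1, so 151^5 ≡ 508·151 ≡ 125 (mod 559)
  → matches H(m) = 125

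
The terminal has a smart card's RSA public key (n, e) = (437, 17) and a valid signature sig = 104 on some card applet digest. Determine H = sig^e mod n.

55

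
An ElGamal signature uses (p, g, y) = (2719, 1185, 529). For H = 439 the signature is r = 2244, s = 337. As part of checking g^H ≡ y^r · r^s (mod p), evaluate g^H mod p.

1185^2 = 1404225 ≡ 1221
1185^4 ≡ 1221^2 = 1490841 ≡ 829
1185^8 ≡ 829^2 = 687241 ≡ 2053
1185^16 ≡ 2053^2 = 4214809 ≡ 359
1185^32 ≡ 359^2 = 128881 ≡ 1088
1185^64 ≡ 1088^2 = 1183744 ≡ 979
1185^128 ≡ 979^2 = 958441 ≡ 1353
1185^256 ≡ 1353^2 = 1830609 ≡ 722
439 = 256 + 128 + 32 + 16 + 4 + 2 + 1, so 1185^439 ≡ 722·1353·1088·359·829·1221·1185 ≡ 1075 (mod 2719)

1075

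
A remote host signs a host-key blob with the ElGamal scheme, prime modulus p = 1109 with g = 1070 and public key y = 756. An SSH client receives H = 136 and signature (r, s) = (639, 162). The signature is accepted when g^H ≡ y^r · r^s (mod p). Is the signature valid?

Left side g^H mod p:
1070^2 = 1144900 ≡ 412
1070^4 ≡ 412^2 = 169744 ≡ 67
1070^8 ≡ 67^2 = 4489 ≡ 53
1070^16 ≡ 53^2 = 2809 ≡ 591
1070^32 ≡ 591^2 = 349281 ≡ 1055
1070^64 ≡ 1055^2 = 1113025 ≡ 698
1070^128 ≡ 698^2 = 487204 ≡ 353
136 = 128 + 8, so 1070^136 ≡ 353·53 ≡ 965 (mod 1109)
Right side y^r · r^s mod p:
756^2 = 571536 ≡ 401
756^4 ≡ 401^2 = 160801 ≡ 1105
756^8 ≡ 1105^2 = 1221025 ≡ 16
756^16 ≡ 16^2 = 256
756^32 ≡ 256^2 = 65536 ≡ 105
756^64 ≡ 105^2 = 11025 ≡ 1044
756^128 ≡ 1044^2 = 1089936 ≡ 898
756^256 ≡ 898^2 = 806404 ≡ 161
756^512 ≡ 161^2 = 25921 ≡ 414
639 = 512 + 64 + 32 + 16 + 8 + 4 + 2 + 1, so 756^639 ≡ 414·1044·105·256·16·1105·401·756 ≡ 703 (mod 1109)
639^2 = 408321 ≡ 209
639^4 ≡ 209^2 = 43681 ≡ 430
639^8 ≡ 430^2 = 184900 ≡ 806
639^16 ≡ 806^2 = 649636 ≡ 871
639^32 ≡ 871^2 = 758641 ≡ 85
639^64 ≡ 85^2 = 7225 ≡ 571
639^128 ≡ 571^2 = 326041 ≡ 1104
162 = 128 + 32 + 2, so 639^162 ≡ 1104·85·209 ≡ 1004 (mod 1109)
703·1004 = 705812 ≡ 488 (mod 1109)
965 ≠ 488, so verification fails.

invalid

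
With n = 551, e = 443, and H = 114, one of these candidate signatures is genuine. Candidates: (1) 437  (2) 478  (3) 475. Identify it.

Candidate 1: Squares mod 551: 437^1≡437, 437^2≡323, 437^4≡190, 437^8≡285, 437^16≡228, 437^32≡190, 437^64≡285, 437^128≡228, 437^256≡190; 443 = 256 + 128 + 32 + 16 + 8 + 2 + 1, so 437^443 ≡ 190·228·190·228·285·323·437 ≡ 532 (mod 551)
Candidate 2: Squares mod 551: 478^1≡478, 478^2≡370, 478^4≡252, 478^8≡139, 478^16≡36, 478^32≡194, 478^64≡168, 478^128≡123, 478^256≡252; 443 = 256 + 128 + 32 + 16 + 8 + 2 + 1, so 478^443 ≡ 252·123·194·36·139·370·478 ≡ 200 (mod 551)
Candidate 3: Squares mod 551: 475^1≡475, 475^2≡266, 475^4≡228, 475^8≡190, 475^16≡285, 475^32≡228, 475^64≡190, 475^128≡285, 475^256≡228; 443 = 256 + 128 + 32 + 16 + 8 + 2 + 1, so 475^443 ≡ 228·285·228·285·190·266·475 ≡ 114 (mod 551)
  → matches H = 114

3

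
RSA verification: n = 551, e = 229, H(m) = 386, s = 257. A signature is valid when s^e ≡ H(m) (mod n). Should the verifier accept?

reject

s^2 ≡ 257^2 = 66049 ≡ 480
s^4 ≡ 480^2 = 230400 ≡ 82
s^8 ≡ 82^2 = 6724 ≡ 112
s^16 ≡ 112^2 = 12544 ≡ 422
s^32 ≡ 422^2 = 178084 ≡ 111
s^64 ≡ 111^2 = 12321 ≡ 199
s^128 ≡ 199^2 = 39601 ≡ 480
229 = 128 + 64 + 32 + 4 + 1, so s^229 ≡ 480·199·111·82·257 ≡ 165 (mod 551)
s^229 mod 551 = 165, but H(m) = 386.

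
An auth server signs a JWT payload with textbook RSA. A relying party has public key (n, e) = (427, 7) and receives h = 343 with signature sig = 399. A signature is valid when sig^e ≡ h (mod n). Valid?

yes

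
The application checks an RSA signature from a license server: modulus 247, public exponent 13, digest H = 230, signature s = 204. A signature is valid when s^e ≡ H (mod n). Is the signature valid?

valid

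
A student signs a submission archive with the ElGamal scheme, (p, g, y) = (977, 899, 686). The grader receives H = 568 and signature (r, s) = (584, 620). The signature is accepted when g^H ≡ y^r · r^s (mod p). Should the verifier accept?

Left side g^H mod p:
899^568 mod 977 = 474
Right side y^r · r^s mod p:
686^584 mod 977 = 77
584^620 mod 977 = 49
77·49 = 3773 ≡ 842 (mod 977)
474 ≠ 842, so verification fails.

reject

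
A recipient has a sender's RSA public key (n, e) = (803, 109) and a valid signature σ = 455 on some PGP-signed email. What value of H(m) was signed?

421

Squares mod 803: σ^1≡455, σ^2≡654, σ^4≡520, σ^8≡592, σ^16≡356, σ^32≡665, σ^64≡575
109 = 64 + 32 + 8 + 4 + 1, so σ^109 ≡ 575·665·592·520·455 ≡ 421 (mod 803)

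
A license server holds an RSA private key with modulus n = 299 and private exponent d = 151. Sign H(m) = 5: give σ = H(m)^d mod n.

99

(H(m))^2 ≡ 5^2 = 25
(H(m))^4 ≡ 25^2 = 625 ≡ 27
(H(m))^8 ≡ 27^2 = 729 ≡ 131
(H(m))^16 ≡ 131^2 = 17161 ≡ 118
(H(m))^32 ≡ 118^2 = 13924 ≡ 170
(H(m))^64 ≡ 170^2 = 28900 ≡ 196
(H(m))^128 ≡ 196^2 = 38416 ≡ 144
151 = 128 + 16 + 4 + 2 + 1, so (H(m))^151 ≡ 144·118·27·25·5 ≡ 99 (mod 299)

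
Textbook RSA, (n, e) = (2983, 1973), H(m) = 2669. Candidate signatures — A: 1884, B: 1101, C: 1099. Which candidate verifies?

Candidate A: Squares mod 2983: 1884^1≡1884, 1884^2≡2669, 1884^4≡157, 1884^8≡785, 1884^16≡1727, 1884^32≡2512, 1884^64≡1099, 1884^128≡2669, 1884^256≡157, 1884^512≡785, 1884^1024≡1727; 1973 = 1024 + 512 + 256 + 128 + 32 + 16 + 4 + 1, so 1884^1973 ≡ 1727·785·157·2669·2512·1727·157·1884 ≡ 314 (mod 2983)
Candidate B: Squares mod 2983: 1101^1≡1101, 1101^2≡1103, 1101^4≡2528, 1101^8≡1198, 1101^16≡381, 1101^32≡1977, 1101^64≡799, 1101^128≡39, 1101^256≡1521, 1101^512≡1616, 1101^1024≡1331; 1973 = 1024 + 512 + 256 + 128 + 32 + 16 + 4 + 1, so 1101^1973 ≡ 1331·1616·1521·39·1977·381·2528·1101 ≡ 1158 (mod 2983)
Candidate C: Squares mod 2983: 1099^1≡1099, 1099^2≡2669, 1099^4≡157, 1099^8≡785, 1099^16≡1727, 1099^32≡2512, 1099^64≡1099, 1099^128≡2669, 1099^256≡157, 1099^512≡785, 1099^1024≡1727; 1973 = 1024 + 512 + 256 + 128 + 32 + 16 + 4 + 1, so 1099^1973 ≡ 1727·785·157·2669·2512·1727·157·1099 ≡ 2669 (mod 2983)
  → matches H(m) = 2669

C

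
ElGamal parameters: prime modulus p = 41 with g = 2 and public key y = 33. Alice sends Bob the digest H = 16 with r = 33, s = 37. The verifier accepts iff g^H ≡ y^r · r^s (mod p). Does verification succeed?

Left side g^H mod p:
2^2 = 4
2^4 ≡ 4^2 = 16
2^8 ≡ 16^2 = 256 ≡ 10
2^16 ≡ 10^2 = 100 ≡ 18
Right side y^r · r^s mod p:
33^2 = 1089 ≡ 23
33^4 ≡ 23^2 = 529 ≡ 37
33^8 ≡ 37^2 = 1369 ≡ 16
33^16 ≡ 16^2 = 256 ≡ 10
33^32 ≡ 10^2 = 100 ≡ 18
33 = 32 + 1, so 33^33 ≡ 18·33 ≡ 20 (mod 41)
33^2 = 1089 ≡ 23
33^4 ≡ 23^2 = 529 ≡ 37
33^8 ≡ 37^2 = 1369 ≡ 16
33^16 ≡ 16^2 = 256 ≡ 10
33^32 ≡ 10^2 = 100 ≡ 18
37 = 32 + 4 + 1, so 33^37 ≡ 18·37·33 ≡ 2 (mod 41)
20·2 = 40 ≡ 40 (mod 41)
18 ≠ 40, so verification fails.

fails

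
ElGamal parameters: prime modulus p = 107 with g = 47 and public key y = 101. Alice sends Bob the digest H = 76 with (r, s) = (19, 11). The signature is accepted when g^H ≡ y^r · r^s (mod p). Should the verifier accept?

accept

Left side g^H mod p:
47^76 mod 107 = 9
Right side y^r · r^s mod p:
101^19 mod 107 = 44
19^11 mod 107 = 61
44·61 = 2684 ≡ 9 (mod 107)
9 ≡ 9 (mod 107), so the signature is genuine.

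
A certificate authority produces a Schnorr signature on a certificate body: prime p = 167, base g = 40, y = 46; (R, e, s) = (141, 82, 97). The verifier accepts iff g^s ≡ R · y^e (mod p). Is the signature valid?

invalid

g^s mod p:
40^2 = 1600 ≡ 97
40^4 ≡ 97^2 = 9409 ≡ 57
40^8 ≡ 57^2 = 3249 ≡ 76
40^16 ≡ 76^2 = 5776 ≡ 98
40^32 ≡ 98^2 = 9604 ≡ 85
40^64 ≡ 85^2 = 7225 ≡ 44
97 = 64 + 32 + 1, so 40^97 ≡ 44·85·40 ≡ 135 (mod 167)
R · y^e mod p:
46^2 = 2116 ≡ 112
46^4 ≡ 112^2 = 12544 ≡ 19
46^8 ≡ 19^2 = 361 ≡ 27
46^16 ≡ 27^2 = 729 ≡ 61
46^32 ≡ 61^2 = 3721 ≡ 47
46^64 ≡ 47^2 = 2209 ≡ 38
82 = 64 + 16 + 2, so 46^82 ≡ 38·61·112 ≡ 98 (mod 167)
141·98 = 13818 ≡ 124 (mod 167)
135 ≠ 124; the check fails.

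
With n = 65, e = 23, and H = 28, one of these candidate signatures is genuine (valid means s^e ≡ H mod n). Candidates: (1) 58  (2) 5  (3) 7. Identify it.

3

Candidate 1: Squares mod 65: 58^1≡58, 58^2≡49, 58^4≡61, 58^8≡16, 58^16≡61; 23 = 16 + 4 + 2 + 1, so 58^23 ≡ 61·61·49·58 ≡ 37 (mod 65)
Candidate 2: Squares mod 65: 5^1≡5, 5^2≡25, 5^4≡40, 5^8≡40, 5^16≡40; 23 = 16 + 4 + 2 + 1, so 5^23 ≡ 40·40·25·5 ≡ 60 (mod 65)
Candidate 3: Squares mod 65: 7^1≡7, 7^2≡49, 7^4≡61, 7^8≡16, 7^16≡61; 23 = 16 + 4 + 2 + 1, so 7^23 ≡ 61·61·49·7 ≡ 28 (mod 65)
  → matches H = 28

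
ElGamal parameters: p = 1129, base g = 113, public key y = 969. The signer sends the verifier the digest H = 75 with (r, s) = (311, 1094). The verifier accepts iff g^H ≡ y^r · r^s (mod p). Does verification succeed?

fails

Left side g^H mod p:
113^2 = 12769 ≡ 350
113^4 ≡ 350^2 = 122500 ≡ 568
113^8 ≡ 568^2 = 322624 ≡ 859
113^16 ≡ 859^2 = 737881 ≡ 644
113^32 ≡ 644^2 = 414736 ≡ 393
113^64 ≡ 393^2 = 154449 ≡ 905
75 = 64 + 8 + 2 + 1, so 113^75 ≡ 905·859·350·113 ≡ 1054 (mod 1129)
Right side y^r · r^s mod p:
969^2 = 938961 ≡ 762
969^4 ≡ 762^2 = 580644 ≡ 338
969^8 ≡ 338^2 = 114244 ≡ 215
969^16 ≡ 215^2 = 46225 ≡ 1065
969^32 ≡ 1065^2 = 1134225 ≡ 709
969^64 ≡ 709^2 = 502681 ≡ 276
969^128 ≡ 276^2 = 76176 ≡ 533
969^256 ≡ 533^2 = 284089 ≡ 710
311 = 256 + 32 + 16 + 4 + 2 + 1, so 969^311 ≡ 710·709·1065·338·762·969 ≡ 35 (mod 1129)
311^2 = 96721 ≡ 756
311^4 ≡ 756^2 = 571536 ≡ 262
311^8 ≡ 262^2 = 68644 ≡ 904
311^16 ≡ 904^2 = 817216 ≡ 949
311^32 ≡ 949^2 = 900601 ≡ 788
311^64 ≡ 788^2 = 620944 ≡ 1123
311^128 ≡ 1123^2 = 1261129 ≡ 36
311^256 ≡ 36^2 = 1296 ≡ 167
311^512 ≡ 167^2 = 27889 ≡ 793
311^1024 ≡ 793^2 = 628849 ≡ 1125
1094 = 1024 + 64 + 4 + 2, so 311^1094 ≡ 1125·1123·262·756 ≡ 638 (mod 1129)
35·638 = 22330 ≡ 879 (mod 1129)
1054 ≠ 879, so verification fails.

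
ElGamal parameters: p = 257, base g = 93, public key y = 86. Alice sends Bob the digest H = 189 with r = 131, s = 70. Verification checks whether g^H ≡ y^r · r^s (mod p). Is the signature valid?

Left side g^H mod p:
Squares mod 257: 93^1≡93, 93^2≡168, 93^4≡211, 93^8≡60, 93^16≡2, 93^32≡4, 93^64≡16, 93^128≡256
189 = 128 + 32 + 16 + 8 + 4 + 1, so 93^189 ≡ 256·4·2·60·211·93 ≡ 10 (mod 257)
Right side y^r · r^s mod p:
Squares mod 257: 86^1≡86, 86^2≡200, 86^4≡165, 86^8≡240, 86^16≡32, 86^32≡253, 86^64≡16, 86^128≡256
131 = 128 + 2 + 1, so 86^131 ≡ 256·200·86 ≡ 19 (mod 257)
Squares mod 257: 131^1≡131, 131^2≡199, 131^4≡23, 131^8≡15, 131^16≡225, 131^32≡253, 131^64≡16
70 = 64 + 4 + 2, so 131^70 ≡ 16·23·199 ≡ 244 (mod 257)
19·244 = 4636 ≡ 10 (mod 257)
10 ≡ 10 (mod 257), so the signature is genuine.

valid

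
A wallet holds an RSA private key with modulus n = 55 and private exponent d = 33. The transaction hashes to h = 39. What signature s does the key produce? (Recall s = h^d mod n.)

29

h^2 ≡ 39^2 = 1521 ≡ 36
h^4 ≡ 36^2 = 1296 ≡ 31
h^8 ≡ 31^2 = 961 ≡ 26
h^16 ≡ 26^2 = 676 ≡ 16
h^32 ≡ 16^2 = 256 ≡ 36
33 = 32 + 1, so h^33 ≡ 36·39 ≡ 29 (mod 55)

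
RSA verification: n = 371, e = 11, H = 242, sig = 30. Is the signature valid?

sig^2 ≡ 30^2 = 900 ≡ 158
sig^4 ≡ 158^2 = 24964 ≡ 107
sig^8 ≡ 107^2 = 11449 ≡ 319
11 = 8 + 2 + 1, so sig^11 ≡ 319·158·30 ≡ 235 (mod 371)
sig^11 mod 371 = 235, but H = 242.

invalid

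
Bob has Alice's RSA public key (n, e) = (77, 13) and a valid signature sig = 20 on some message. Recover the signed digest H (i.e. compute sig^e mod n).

sig^2 ≡ 20^2 = 400 ≡ 15
sig^4 ≡ 15^2 = 225 ≡ 71
sig^8 ≡ 71^2 = 5041 ≡ 36
13 = 8 + 4 + 1, so sig^13 ≡ 36·71·20 ≡ 69 (mod 77)

69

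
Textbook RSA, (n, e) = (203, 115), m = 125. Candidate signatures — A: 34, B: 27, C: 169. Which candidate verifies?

A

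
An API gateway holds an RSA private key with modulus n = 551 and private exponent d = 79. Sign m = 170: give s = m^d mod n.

m^2 ≡ 170^2 = 28900 ≡ 248
m^4 ≡ 248^2 = 61504 ≡ 343
m^8 ≡ 343^2 = 117649 ≡ 286
m^16 ≡ 286^2 = 81796 ≡ 248
m^32 ≡ 248^2 = 61504 ≡ 343
m^64 ≡ 343^2 = 117649 ≡ 286
79 = 64 + 8 + 4 + 2 + 1, so m^79 ≡ 286·286·343·248·170 ≡ 132 (mod 551)

132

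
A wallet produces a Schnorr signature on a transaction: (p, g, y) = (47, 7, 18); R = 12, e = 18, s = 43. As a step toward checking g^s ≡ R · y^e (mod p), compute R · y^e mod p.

18^2 = 324 ≡ 42
18^4 ≡ 42^2 = 1764 ≡ 25
18^8 ≡ 25^2 = 625 ≡ 14
18^16 ≡ 14^2 = 196 ≡ 8
18 = 16 + 2, so 18^18 ≡ 8·42 ≡ 7 (mod 47)
R · y^e ≡ 12·7 = 84 ≡ 37 (mod 47)

37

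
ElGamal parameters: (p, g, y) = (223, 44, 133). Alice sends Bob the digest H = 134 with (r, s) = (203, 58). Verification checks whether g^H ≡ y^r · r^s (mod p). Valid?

no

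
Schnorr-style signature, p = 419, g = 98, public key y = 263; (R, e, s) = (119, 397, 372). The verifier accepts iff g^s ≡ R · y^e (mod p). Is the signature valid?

invalid

g^s mod p:
Squares mod 419: 98^1≡98, 98^2≡386, 98^4≡251, 98^8≡151, 98^16≡175, 98^32≡38, 98^64≡187, 98^128≡192, 98^256≡411
372 = 256 + 64 + 32 + 16 + 4, so 98^372 ≡ 411·187·38·175·251 ≡ 117 (mod 419)
R · y^e mod p:
Squares mod 419: 263^1≡263, 263^2≡34, 263^4≡318, 263^8≡145, 263^16≡75, 263^32≡178, 263^64≡259, 263^128≡41, 263^256≡5
397 = 256 + 128 + 8 + 4 + 1, so 263^397 ≡ 5·41·145·318·263 ≡ 213 (mod 419)
119·213 = 25347 ≡ 207 (mod 419)
117 ≠ 207; the check fails.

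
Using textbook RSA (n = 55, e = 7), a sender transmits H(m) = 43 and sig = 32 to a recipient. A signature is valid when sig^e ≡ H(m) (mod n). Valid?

yes

sig^2 ≡ 32^2 = 1024 ≡ 34
sig^4 ≡ 34^2 = 1156 ≡ 1
7 = 4 + 2 + 1, so sig^7 ≡ 1·34·32 ≡ 43 (mod 55)
Since 43 equals the digest 43, verification succeeds.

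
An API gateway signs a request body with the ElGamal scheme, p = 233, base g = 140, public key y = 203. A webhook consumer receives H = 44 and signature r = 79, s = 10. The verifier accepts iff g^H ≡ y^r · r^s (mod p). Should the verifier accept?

accept

Left side g^H mod p:
Squares mod 233: 140^1≡140, 140^2≡28, 140^4≡85, 140^8≡2, 140^16≡4, 140^32≡16
44 = 32 + 8 + 4, so 140^44 ≡ 16·2·85 ≡ 157 (mod 233)
Right side y^r · r^s mod p:
Squares mod 233: 203^1≡203, 203^2≡201, 203^4≡92, 203^8≡76, 203^16≡184, 203^32≡71, 203^64≡148
79 = 64 + 8 + 4 + 2 + 1, so 203^79 ≡ 148·76·92·201·203 ≡ 133 (mod 233)
Squares mod 233: 79^1≡79, 79^2≡183, 79^4≡170, 79^8≡8
10 = 8 + 2, so 79^10 ≡ 8·183 ≡ 66 (mod 233)
133·66 = 8778 ≡ 157 (mod 233)
157 ≡ 157 (mod 233), so the signature is genuine.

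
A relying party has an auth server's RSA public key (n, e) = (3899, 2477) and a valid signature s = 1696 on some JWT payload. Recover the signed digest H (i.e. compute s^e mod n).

Squares mod 3899: s^1≡1696, s^2≡2853, s^4≡2396, s^8≡1488, s^16≡3411, s^32≡305, s^64≡3348, s^128≡3378, s^256≡2410, s^512≡2489, s^1024≡3509, s^2048≡39
2477 = 2048 + 256 + 128 + 32 + 8 + 4 + 1, so s^2477 ≡ 39·2410·3378·305·1488·2396·1696 ≡ 2580 (mod 3899)

2580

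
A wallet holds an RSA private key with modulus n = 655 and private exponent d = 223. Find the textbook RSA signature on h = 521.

h^2 ≡ 521^2 = 271441 ≡ 271
h^4 ≡ 271^2 = 73441 ≡ 81
h^8 ≡ 81^2 = 6561 ≡ 11
h^16 ≡ 11^2 = 121
h^32 ≡ 121^2 = 14641 ≡ 231
h^64 ≡ 231^2 = 53361 ≡ 306
h^128 ≡ 306^2 = 93636 ≡ 626
223 = 128 + 64 + 16 + 8 + 4 + 2 + 1, so h^223 ≡ 626·306·121·11·81·271·521 ≡ 526 (mod 655)

526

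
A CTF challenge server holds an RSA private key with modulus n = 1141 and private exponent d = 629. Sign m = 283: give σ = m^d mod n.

m^2 ≡ 283^2 = 80089 ≡ 219
m^4 ≡ 219^2 = 47961 ≡ 39
m^8 ≡ 39^2 = 1521 ≡ 380
m^16 ≡ 380^2 = 144400 ≡ 634
m^32 ≡ 634^2 = 401956 ≡ 324
m^64 ≡ 324^2 = 104976 ≡ 4
m^128 ≡ 4^2 = 16
m^256 ≡ 16^2 = 256
m^512 ≡ 256^2 = 65536 ≡ 499
629 = 512 + 64 + 32 + 16 + 4 + 1, so m^629 ≡ 499·4·324·634·39·283 ≡ 943 (mod 1141)

943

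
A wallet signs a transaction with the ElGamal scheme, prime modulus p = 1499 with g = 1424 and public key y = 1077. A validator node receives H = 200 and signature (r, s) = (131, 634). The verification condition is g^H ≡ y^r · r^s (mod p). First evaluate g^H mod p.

1316

1424^200 mod 1499 = 1316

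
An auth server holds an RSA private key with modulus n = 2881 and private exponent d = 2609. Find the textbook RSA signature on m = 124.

Squares mod 2881: m^1≡124, m^2≡971, m^4≡754, m^8≡959, m^16≡642, m^32≡181, m^64≡1070, m^128≡1143, m^256≡1356, m^512≡658, m^1024≡814, m^2048≡2847
2609 = 2048 + 512 + 32 + 16 + 1, so m^2609 ≡ 2847·658·181·642·124 ≡ 2379 (mod 2881)

2379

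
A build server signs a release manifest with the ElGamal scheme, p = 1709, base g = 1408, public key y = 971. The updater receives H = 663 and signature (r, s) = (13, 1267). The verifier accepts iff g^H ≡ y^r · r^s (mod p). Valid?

no

Left side g^H mod p:
1408^2 = 1982464 ≡ 24
1408^4 ≡ 24^2 = 576
1408^8 ≡ 576^2 = 331776 ≡ 230
1408^16 ≡ 230^2 = 52900 ≡ 1630
1408^32 ≡ 1630^2 = 2656900 ≡ 1114
1408^64 ≡ 1114^2 = 1240996 ≡ 262
1408^128 ≡ 262^2 = 68644 ≡ 284
1408^256 ≡ 284^2 = 80656 ≡ 333
1408^512 ≡ 333^2 = 110889 ≡ 1513
663 = 512 + 128 + 16 + 4 + 2 + 1, so 1408^663 ≡ 1513·284·1630·576·24·1408 ≡ 904 (mod 1709)
Right side y^r · r^s mod p:
971^2 = 942841 ≡ 1182
971^4 ≡ 1182^2 = 1397124 ≡ 871
971^8 ≡ 871^2 = 758641 ≡ 1554
13 = 8 + 4 + 1, so 971^13 ≡ 1554·871·971 ≡ 699 (mod 1709)
13^2 = 169
13^4 ≡ 169^2 = 28561 ≡ 1217
13^8 ≡ 1217^2 = 1481089 ≡ 1095
13^16 ≡ 1095^2 = 1199025 ≡ 1016
13^32 ≡ 1016^2 = 1032256 ≡ 20
13^64 ≡ 20^2 = 400
13^128 ≡ 400^2 = 160000 ≡ 1063
13^256 ≡ 1063^2 = 1129969 ≡ 320
13^512 ≡ 320^2 = 102400 ≡ 1569
13^1024 ≡ 1569^2 = 2461761 ≡ 801
1267 = 1024 + 128 + 64 + 32 + 16 + 2 + 1, so 13^1267 ≡ 801·1063·400·20·1016·169·13 ≡ 1412 (mod 1709)
699·1412 = 986988 ≡ 895 (mod 1709)
904 ≠ 895, so verification fails.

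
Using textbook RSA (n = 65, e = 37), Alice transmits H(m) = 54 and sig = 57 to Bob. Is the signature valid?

invalid

sig^2 ≡ 57^2 = 3249 ≡ 64
sig^4 ≡ 64^2 = 4096 ≡ 1
sig^8 ≡ 1^2 = 1
sig^16 ≡ 1^2 = 1
sig^32 ≡ 1^2 = 1
37 = 32 + 4 + 1, so sig^37 ≡ 1·1·57 ≡ 57 (mod 65)
The recovered value 57 does not match the digest 54.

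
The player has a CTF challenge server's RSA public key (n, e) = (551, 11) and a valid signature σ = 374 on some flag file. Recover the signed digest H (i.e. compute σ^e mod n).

σ^2 ≡ 374^2 = 139876 ≡ 473
σ^4 ≡ 473^2 = 223729 ≡ 23
σ^8 ≡ 23^2 = 529
11 = 8 + 2 + 1, so σ^11 ≡ 529·473·374 ≡ 420 (mod 551)

420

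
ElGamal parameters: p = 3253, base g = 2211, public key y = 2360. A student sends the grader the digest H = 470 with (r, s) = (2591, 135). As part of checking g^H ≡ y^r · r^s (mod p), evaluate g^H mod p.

2211^2 = 4888521 ≡ 2515
2211^4 ≡ 2515^2 = 6325225 ≡ 1393
2211^8 ≡ 1393^2 = 1940449 ≡ 1661
2211^16 ≡ 1661^2 = 2758921 ≡ 377
2211^32 ≡ 377^2 = 142129 ≡ 2250
2211^64 ≡ 2250^2 = 5062500 ≡ 832
2211^128 ≡ 832^2 = 692224 ≡ 2588
2211^256 ≡ 2588^2 = 6697744 ≡ 3070
470 = 256 + 128 + 64 + 16 + 4 + 2, so 2211^470 ≡ 3070·2588·832·377·1393·2515 ≡ 1360 (mod 3253)

1360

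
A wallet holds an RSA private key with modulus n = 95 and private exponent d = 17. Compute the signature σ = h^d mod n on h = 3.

h^2 ≡ 3^2 = 9
h^4 ≡ 9^2 = 81
h^8 ≡ 81^2 = 6561 ≡ 6
h^16 ≡ 6^2 = 36
17 = 16 + 1, so h^17 ≡ 36·3 ≡ 13 (mod 95)

13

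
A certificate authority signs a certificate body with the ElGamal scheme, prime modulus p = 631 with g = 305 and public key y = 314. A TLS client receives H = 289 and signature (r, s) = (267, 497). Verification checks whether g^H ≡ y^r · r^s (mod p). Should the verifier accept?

Left side g^H mod p:
Squares mod 631: 305^1≡305, 305^2≡268, 305^4≡521, 305^8≡111, 305^16≡332, 305^32≡430, 305^64≡17, 305^128≡289, 305^256≡229
289 = 256 + 32 + 1, so 305^289 ≡ 229·430·305 ≡ 274 (mod 631)
Right side y^r · r^s mod p:
Squares mod 631: 314^1≡314, 314^2≡160, 314^4≡360, 314^8≡245, 314^16≡80, 314^32≡90, 314^64≡528, 314^128≡513, 314^256≡42
267 = 256 + 8 + 2 + 1, so 314^267 ≡ 42·245·160·314 ≡ 134 (mod 631)
Squares mod 631: 267^1≡267, 267^2≡617, 267^4≡196, 267^8≡556, 267^16≡577, 267^32≡392, 267^64≡331, 267^128≡398, 267^256≡23
497 = 256 + 128 + 64 + 32 + 16 + 1, so 267^497 ≡ 23·398·331·392·577·267 ≡ 294 (mod 631)
134·294 = 39396 ≡ 274 (mod 631)
274 ≡ 274 (mod 631), so the signature is genuine.

accept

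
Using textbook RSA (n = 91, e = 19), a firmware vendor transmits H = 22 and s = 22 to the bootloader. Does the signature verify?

verifies

s^2 ≡ 22^2 = 484 ≡ 29
s^4 ≡ 29^2 = 841 ≡ 22
s^8 ≡ 22^2 = 484 ≡ 29
s^16 ≡ 29^2 = 841 ≡ 22
19 = 16 + 2 + 1, so s^19 ≡ 22·29·22 ≡ 22 (mod 91)
22 = H, so the signature checks out.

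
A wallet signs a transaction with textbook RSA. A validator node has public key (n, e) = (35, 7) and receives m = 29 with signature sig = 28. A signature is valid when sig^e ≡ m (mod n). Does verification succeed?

fails

Squares mod 35: sig^1≡28, sig^2≡14, sig^4≡21
7 = 4 + 2 + 1, so sig^7 ≡ 21·14·28 ≡ 7 (mod 35)
7 ≠ 29, so verification fails.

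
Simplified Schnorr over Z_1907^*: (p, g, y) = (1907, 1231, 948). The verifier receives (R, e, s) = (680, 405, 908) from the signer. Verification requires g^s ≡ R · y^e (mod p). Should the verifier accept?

reject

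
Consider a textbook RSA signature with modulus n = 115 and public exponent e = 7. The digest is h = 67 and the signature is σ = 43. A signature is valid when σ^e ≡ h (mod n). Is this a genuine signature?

genuine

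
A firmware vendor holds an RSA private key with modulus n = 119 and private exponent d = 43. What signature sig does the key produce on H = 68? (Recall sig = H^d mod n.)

68

H^2 ≡ 68^2 = 4624 ≡ 102
H^4 ≡ 102^2 = 10404 ≡ 51
H^8 ≡ 51^2 = 2601 ≡ 102
H^16 ≡ 102^2 = 10404 ≡ 51
H^32 ≡ 51^2 = 2601 ≡ 102
43 = 32 + 8 + 2 + 1, so H^43 ≡ 102·102·102·68 ≡ 68 (mod 119)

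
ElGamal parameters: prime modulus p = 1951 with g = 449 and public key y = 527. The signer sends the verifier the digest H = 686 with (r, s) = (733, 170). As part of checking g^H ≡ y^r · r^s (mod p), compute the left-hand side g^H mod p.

Squares mod 1951: 449^1≡449, 449^2≡648, 449^4≡439, 449^8≡1523, 449^16≡1741, 449^32≡1178, 449^64≡523, 449^128≡389, 449^256≡1094, 449^512≡873
686 = 512 + 128 + 32 + 8 + 4 + 2, so 449^686 ≡ 873·389·1178·1523·439·648 ≡ 1927 (mod 1951)

1927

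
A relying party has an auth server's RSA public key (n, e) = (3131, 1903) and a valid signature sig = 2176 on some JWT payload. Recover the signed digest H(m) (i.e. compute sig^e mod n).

sig^1903 mod 3131 = 533

533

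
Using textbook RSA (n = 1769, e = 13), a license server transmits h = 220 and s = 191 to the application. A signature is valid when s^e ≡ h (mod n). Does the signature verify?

s^13 mod 1769 = 220
220 = h, so the signature checks out.

verifies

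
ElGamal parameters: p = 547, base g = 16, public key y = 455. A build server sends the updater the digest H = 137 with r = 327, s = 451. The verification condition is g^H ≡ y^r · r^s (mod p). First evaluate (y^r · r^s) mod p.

Squares mod 547: 455^1≡455, 455^2≡259, 455^4≡347, 455^8≡69, 455^16≡385, 455^32≡535, 455^64≡144, 455^128≡497, 455^256≡312
327 = 256 + 64 + 4 + 2 + 1, so 455^327 ≡ 312·144·347·259·455 ≡ 218 (mod 547)
Squares mod 547: 327^1≡327, 327^2≡264, 327^4≡227, 327^8≡111, 327^16≡287, 327^32≡319, 327^64≡19, 327^128≡361, 327^256≡135
451 = 256 + 128 + 64 + 2 + 1, so 327^451 ≡ 135·361·19·264·327 ≡ 542 (mod 547)
y^r · r^s ≡ 218·542 = 118156 ≡ 4 (mod 547)

4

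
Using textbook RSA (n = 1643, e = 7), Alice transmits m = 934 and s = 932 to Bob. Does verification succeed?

passes

s^2 ≡ 932^2 = 868624 ≡ 1120
s^4 ≡ 1120^2 = 1254400 ≡ 791
7 = 4 + 2 + 1, so s^7 ≡ 791·1120·932 ≡ 934 (mod 1643)
Since 934 equals the digest 934, verification succeeds.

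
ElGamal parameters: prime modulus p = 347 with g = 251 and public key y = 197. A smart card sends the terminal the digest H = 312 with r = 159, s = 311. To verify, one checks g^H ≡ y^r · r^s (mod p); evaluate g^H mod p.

121

251^2 = 63001 ≡ 194
251^4 ≡ 194^2 = 37636 ≡ 160
251^8 ≡ 160^2 = 25600 ≡ 269
251^16 ≡ 269^2 = 72361 ≡ 185
251^32 ≡ 185^2 = 34225 ≡ 219
251^64 ≡ 219^2 = 47961 ≡ 75
251^128 ≡ 75^2 = 5625 ≡ 73
251^256 ≡ 73^2 = 5329 ≡ 124
312 = 256 + 32 + 16 + 8, so 251^312 ≡ 124·219·185·269 ≡ 121 (mod 347)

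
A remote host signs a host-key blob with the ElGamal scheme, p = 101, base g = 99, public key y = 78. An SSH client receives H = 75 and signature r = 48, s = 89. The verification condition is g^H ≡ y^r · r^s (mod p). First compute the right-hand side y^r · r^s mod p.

10

Squares mod 101: 78^1≡78, 78^2≡24, 78^4≡71, 78^8≡92, 78^16≡81, 78^32≡97
48 = 32 + 16, so 78^48 ≡ 97·81 ≡ 80 (mod 101)
Squares mod 101: 48^1≡48, 48^2≡82, 48^4≡58, 48^8≡31, 48^16≡52, 48^32≡78, 48^64≡24
89 = 64 + 16 + 8 + 1, so 48^89 ≡ 24·52·31·48 ≡ 38 (mod 101)
y^r · r^s ≡ 80·38 = 3040 ≡ 10 (mod 101)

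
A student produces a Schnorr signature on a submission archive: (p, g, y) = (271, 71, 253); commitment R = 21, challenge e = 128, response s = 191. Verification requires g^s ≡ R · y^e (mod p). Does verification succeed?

g^s mod p:
71^2 = 5041 ≡ 163
71^4 ≡ 163^2 = 26569 ≡ 11
71^8 ≡ 11^2 = 121
71^16 ≡ 121^2 = 14641 ≡ 7
71^32 ≡ 7^2 = 49
71^64 ≡ 49^2 = 2401 ≡ 233
71^128 ≡ 233^2 = 54289 ≡ 89
191 = 128 + 32 + 16 + 8 + 4 + 2 + 1, so 71^191 ≡ 89·49·7·121·11·163·71 ≡ 231 (mod 271)
R · y^e mod p:
253^2 = 64009 ≡ 53
253^4 ≡ 53^2 = 2809 ≡ 99
253^8 ≡ 99^2 = 9801 ≡ 45
253^16 ≡ 45^2 = 2025 ≡ 128
253^32 ≡ 128^2 = 16384 ≡ 124
253^64 ≡ 124^2 = 15376 ≡ 200
253^128 ≡ 200^2 = 40000 ≡ 163
21·163 = 3423 ≡ 171 (mod 271)
231 ≠ 171; the check fails.

fails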